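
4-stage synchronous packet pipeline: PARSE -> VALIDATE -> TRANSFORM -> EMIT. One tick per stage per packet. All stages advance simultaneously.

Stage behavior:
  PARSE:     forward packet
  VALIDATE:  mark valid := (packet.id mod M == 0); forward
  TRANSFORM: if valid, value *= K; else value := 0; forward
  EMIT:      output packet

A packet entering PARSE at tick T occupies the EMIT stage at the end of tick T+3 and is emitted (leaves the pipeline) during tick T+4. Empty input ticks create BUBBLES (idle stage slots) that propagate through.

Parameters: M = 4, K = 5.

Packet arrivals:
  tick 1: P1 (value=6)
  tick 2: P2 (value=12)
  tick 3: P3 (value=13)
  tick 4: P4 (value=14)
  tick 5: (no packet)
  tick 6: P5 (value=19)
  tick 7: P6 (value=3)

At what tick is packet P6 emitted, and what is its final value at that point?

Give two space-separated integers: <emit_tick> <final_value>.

Tick 1: [PARSE:P1(v=6,ok=F), VALIDATE:-, TRANSFORM:-, EMIT:-] out:-; in:P1
Tick 2: [PARSE:P2(v=12,ok=F), VALIDATE:P1(v=6,ok=F), TRANSFORM:-, EMIT:-] out:-; in:P2
Tick 3: [PARSE:P3(v=13,ok=F), VALIDATE:P2(v=12,ok=F), TRANSFORM:P1(v=0,ok=F), EMIT:-] out:-; in:P3
Tick 4: [PARSE:P4(v=14,ok=F), VALIDATE:P3(v=13,ok=F), TRANSFORM:P2(v=0,ok=F), EMIT:P1(v=0,ok=F)] out:-; in:P4
Tick 5: [PARSE:-, VALIDATE:P4(v=14,ok=T), TRANSFORM:P3(v=0,ok=F), EMIT:P2(v=0,ok=F)] out:P1(v=0); in:-
Tick 6: [PARSE:P5(v=19,ok=F), VALIDATE:-, TRANSFORM:P4(v=70,ok=T), EMIT:P3(v=0,ok=F)] out:P2(v=0); in:P5
Tick 7: [PARSE:P6(v=3,ok=F), VALIDATE:P5(v=19,ok=F), TRANSFORM:-, EMIT:P4(v=70,ok=T)] out:P3(v=0); in:P6
Tick 8: [PARSE:-, VALIDATE:P6(v=3,ok=F), TRANSFORM:P5(v=0,ok=F), EMIT:-] out:P4(v=70); in:-
Tick 9: [PARSE:-, VALIDATE:-, TRANSFORM:P6(v=0,ok=F), EMIT:P5(v=0,ok=F)] out:-; in:-
Tick 10: [PARSE:-, VALIDATE:-, TRANSFORM:-, EMIT:P6(v=0,ok=F)] out:P5(v=0); in:-
Tick 11: [PARSE:-, VALIDATE:-, TRANSFORM:-, EMIT:-] out:P6(v=0); in:-
P6: arrives tick 7, valid=False (id=6, id%4=2), emit tick 11, final value 0

Answer: 11 0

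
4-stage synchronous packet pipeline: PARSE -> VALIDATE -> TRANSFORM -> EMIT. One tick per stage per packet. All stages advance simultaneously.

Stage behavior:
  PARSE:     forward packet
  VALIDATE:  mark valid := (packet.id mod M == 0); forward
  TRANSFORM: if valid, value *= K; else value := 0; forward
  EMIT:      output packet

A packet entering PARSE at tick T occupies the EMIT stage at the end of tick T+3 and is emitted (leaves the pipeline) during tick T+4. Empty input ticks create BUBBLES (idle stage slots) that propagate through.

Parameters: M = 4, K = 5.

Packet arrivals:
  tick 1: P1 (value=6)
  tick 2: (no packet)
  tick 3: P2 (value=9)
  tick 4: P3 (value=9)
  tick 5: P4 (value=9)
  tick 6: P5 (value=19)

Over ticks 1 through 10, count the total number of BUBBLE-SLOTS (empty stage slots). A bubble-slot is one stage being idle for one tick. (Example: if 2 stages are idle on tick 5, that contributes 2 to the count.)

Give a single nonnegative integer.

Tick 1: [PARSE:P1(v=6,ok=F), VALIDATE:-, TRANSFORM:-, EMIT:-] out:-; bubbles=3
Tick 2: [PARSE:-, VALIDATE:P1(v=6,ok=F), TRANSFORM:-, EMIT:-] out:-; bubbles=3
Tick 3: [PARSE:P2(v=9,ok=F), VALIDATE:-, TRANSFORM:P1(v=0,ok=F), EMIT:-] out:-; bubbles=2
Tick 4: [PARSE:P3(v=9,ok=F), VALIDATE:P2(v=9,ok=F), TRANSFORM:-, EMIT:P1(v=0,ok=F)] out:-; bubbles=1
Tick 5: [PARSE:P4(v=9,ok=F), VALIDATE:P3(v=9,ok=F), TRANSFORM:P2(v=0,ok=F), EMIT:-] out:P1(v=0); bubbles=1
Tick 6: [PARSE:P5(v=19,ok=F), VALIDATE:P4(v=9,ok=T), TRANSFORM:P3(v=0,ok=F), EMIT:P2(v=0,ok=F)] out:-; bubbles=0
Tick 7: [PARSE:-, VALIDATE:P5(v=19,ok=F), TRANSFORM:P4(v=45,ok=T), EMIT:P3(v=0,ok=F)] out:P2(v=0); bubbles=1
Tick 8: [PARSE:-, VALIDATE:-, TRANSFORM:P5(v=0,ok=F), EMIT:P4(v=45,ok=T)] out:P3(v=0); bubbles=2
Tick 9: [PARSE:-, VALIDATE:-, TRANSFORM:-, EMIT:P5(v=0,ok=F)] out:P4(v=45); bubbles=3
Tick 10: [PARSE:-, VALIDATE:-, TRANSFORM:-, EMIT:-] out:P5(v=0); bubbles=4
Total bubble-slots: 20

Answer: 20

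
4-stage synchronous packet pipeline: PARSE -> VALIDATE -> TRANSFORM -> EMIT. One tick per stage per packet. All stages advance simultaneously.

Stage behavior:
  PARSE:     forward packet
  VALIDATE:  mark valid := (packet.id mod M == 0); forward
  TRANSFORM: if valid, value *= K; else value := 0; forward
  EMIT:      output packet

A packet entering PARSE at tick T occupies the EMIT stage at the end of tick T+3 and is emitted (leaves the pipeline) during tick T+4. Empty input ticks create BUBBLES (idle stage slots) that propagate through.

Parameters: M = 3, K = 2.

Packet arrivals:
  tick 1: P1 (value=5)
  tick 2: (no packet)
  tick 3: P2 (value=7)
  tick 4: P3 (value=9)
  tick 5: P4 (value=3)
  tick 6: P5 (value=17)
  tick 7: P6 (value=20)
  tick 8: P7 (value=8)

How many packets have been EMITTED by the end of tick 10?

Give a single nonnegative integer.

Tick 1: [PARSE:P1(v=5,ok=F), VALIDATE:-, TRANSFORM:-, EMIT:-] out:-; in:P1
Tick 2: [PARSE:-, VALIDATE:P1(v=5,ok=F), TRANSFORM:-, EMIT:-] out:-; in:-
Tick 3: [PARSE:P2(v=7,ok=F), VALIDATE:-, TRANSFORM:P1(v=0,ok=F), EMIT:-] out:-; in:P2
Tick 4: [PARSE:P3(v=9,ok=F), VALIDATE:P2(v=7,ok=F), TRANSFORM:-, EMIT:P1(v=0,ok=F)] out:-; in:P3
Tick 5: [PARSE:P4(v=3,ok=F), VALIDATE:P3(v=9,ok=T), TRANSFORM:P2(v=0,ok=F), EMIT:-] out:P1(v=0); in:P4
Tick 6: [PARSE:P5(v=17,ok=F), VALIDATE:P4(v=3,ok=F), TRANSFORM:P3(v=18,ok=T), EMIT:P2(v=0,ok=F)] out:-; in:P5
Tick 7: [PARSE:P6(v=20,ok=F), VALIDATE:P5(v=17,ok=F), TRANSFORM:P4(v=0,ok=F), EMIT:P3(v=18,ok=T)] out:P2(v=0); in:P6
Tick 8: [PARSE:P7(v=8,ok=F), VALIDATE:P6(v=20,ok=T), TRANSFORM:P5(v=0,ok=F), EMIT:P4(v=0,ok=F)] out:P3(v=18); in:P7
Tick 9: [PARSE:-, VALIDATE:P7(v=8,ok=F), TRANSFORM:P6(v=40,ok=T), EMIT:P5(v=0,ok=F)] out:P4(v=0); in:-
Tick 10: [PARSE:-, VALIDATE:-, TRANSFORM:P7(v=0,ok=F), EMIT:P6(v=40,ok=T)] out:P5(v=0); in:-
Emitted by tick 10: ['P1', 'P2', 'P3', 'P4', 'P5']

Answer: 5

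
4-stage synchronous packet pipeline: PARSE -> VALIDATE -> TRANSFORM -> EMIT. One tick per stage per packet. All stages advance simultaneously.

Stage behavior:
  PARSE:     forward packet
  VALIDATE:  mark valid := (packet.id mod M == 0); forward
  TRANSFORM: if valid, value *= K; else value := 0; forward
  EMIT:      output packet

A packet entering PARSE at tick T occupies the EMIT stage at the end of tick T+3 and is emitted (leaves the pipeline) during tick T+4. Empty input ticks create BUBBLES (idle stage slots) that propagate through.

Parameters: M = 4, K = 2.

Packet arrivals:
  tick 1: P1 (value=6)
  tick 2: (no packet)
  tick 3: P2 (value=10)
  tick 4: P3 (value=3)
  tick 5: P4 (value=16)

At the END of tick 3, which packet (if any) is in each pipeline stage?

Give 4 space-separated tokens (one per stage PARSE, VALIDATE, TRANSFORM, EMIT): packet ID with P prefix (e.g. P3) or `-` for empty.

Tick 1: [PARSE:P1(v=6,ok=F), VALIDATE:-, TRANSFORM:-, EMIT:-] out:-; in:P1
Tick 2: [PARSE:-, VALIDATE:P1(v=6,ok=F), TRANSFORM:-, EMIT:-] out:-; in:-
Tick 3: [PARSE:P2(v=10,ok=F), VALIDATE:-, TRANSFORM:P1(v=0,ok=F), EMIT:-] out:-; in:P2
At end of tick 3: ['P2', '-', 'P1', '-']

Answer: P2 - P1 -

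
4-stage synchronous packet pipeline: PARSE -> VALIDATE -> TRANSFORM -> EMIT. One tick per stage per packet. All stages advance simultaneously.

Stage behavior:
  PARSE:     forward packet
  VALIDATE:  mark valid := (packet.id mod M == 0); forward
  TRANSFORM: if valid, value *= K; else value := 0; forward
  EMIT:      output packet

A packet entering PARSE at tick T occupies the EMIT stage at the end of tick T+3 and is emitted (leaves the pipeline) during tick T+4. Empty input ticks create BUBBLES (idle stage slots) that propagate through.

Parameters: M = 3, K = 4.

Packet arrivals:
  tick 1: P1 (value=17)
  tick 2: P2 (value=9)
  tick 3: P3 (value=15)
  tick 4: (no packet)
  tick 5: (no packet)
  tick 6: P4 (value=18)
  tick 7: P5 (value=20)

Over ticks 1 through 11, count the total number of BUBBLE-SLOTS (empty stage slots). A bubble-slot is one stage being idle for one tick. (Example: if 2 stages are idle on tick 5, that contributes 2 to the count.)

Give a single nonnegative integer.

Tick 1: [PARSE:P1(v=17,ok=F), VALIDATE:-, TRANSFORM:-, EMIT:-] out:-; bubbles=3
Tick 2: [PARSE:P2(v=9,ok=F), VALIDATE:P1(v=17,ok=F), TRANSFORM:-, EMIT:-] out:-; bubbles=2
Tick 3: [PARSE:P3(v=15,ok=F), VALIDATE:P2(v=9,ok=F), TRANSFORM:P1(v=0,ok=F), EMIT:-] out:-; bubbles=1
Tick 4: [PARSE:-, VALIDATE:P3(v=15,ok=T), TRANSFORM:P2(v=0,ok=F), EMIT:P1(v=0,ok=F)] out:-; bubbles=1
Tick 5: [PARSE:-, VALIDATE:-, TRANSFORM:P3(v=60,ok=T), EMIT:P2(v=0,ok=F)] out:P1(v=0); bubbles=2
Tick 6: [PARSE:P4(v=18,ok=F), VALIDATE:-, TRANSFORM:-, EMIT:P3(v=60,ok=T)] out:P2(v=0); bubbles=2
Tick 7: [PARSE:P5(v=20,ok=F), VALIDATE:P4(v=18,ok=F), TRANSFORM:-, EMIT:-] out:P3(v=60); bubbles=2
Tick 8: [PARSE:-, VALIDATE:P5(v=20,ok=F), TRANSFORM:P4(v=0,ok=F), EMIT:-] out:-; bubbles=2
Tick 9: [PARSE:-, VALIDATE:-, TRANSFORM:P5(v=0,ok=F), EMIT:P4(v=0,ok=F)] out:-; bubbles=2
Tick 10: [PARSE:-, VALIDATE:-, TRANSFORM:-, EMIT:P5(v=0,ok=F)] out:P4(v=0); bubbles=3
Tick 11: [PARSE:-, VALIDATE:-, TRANSFORM:-, EMIT:-] out:P5(v=0); bubbles=4
Total bubble-slots: 24

Answer: 24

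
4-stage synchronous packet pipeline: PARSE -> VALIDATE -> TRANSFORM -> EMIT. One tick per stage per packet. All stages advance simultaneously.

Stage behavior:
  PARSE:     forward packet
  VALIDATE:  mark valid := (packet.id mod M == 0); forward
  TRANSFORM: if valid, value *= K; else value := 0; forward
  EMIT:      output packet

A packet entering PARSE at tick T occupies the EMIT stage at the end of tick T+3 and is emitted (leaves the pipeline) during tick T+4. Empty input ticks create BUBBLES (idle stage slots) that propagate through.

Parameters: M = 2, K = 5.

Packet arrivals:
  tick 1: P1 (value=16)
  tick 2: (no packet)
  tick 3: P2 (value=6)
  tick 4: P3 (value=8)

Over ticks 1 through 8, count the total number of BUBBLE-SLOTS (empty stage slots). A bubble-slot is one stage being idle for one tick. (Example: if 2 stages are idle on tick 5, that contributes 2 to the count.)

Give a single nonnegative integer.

Answer: 20

Derivation:
Tick 1: [PARSE:P1(v=16,ok=F), VALIDATE:-, TRANSFORM:-, EMIT:-] out:-; bubbles=3
Tick 2: [PARSE:-, VALIDATE:P1(v=16,ok=F), TRANSFORM:-, EMIT:-] out:-; bubbles=3
Tick 3: [PARSE:P2(v=6,ok=F), VALIDATE:-, TRANSFORM:P1(v=0,ok=F), EMIT:-] out:-; bubbles=2
Tick 4: [PARSE:P3(v=8,ok=F), VALIDATE:P2(v=6,ok=T), TRANSFORM:-, EMIT:P1(v=0,ok=F)] out:-; bubbles=1
Tick 5: [PARSE:-, VALIDATE:P3(v=8,ok=F), TRANSFORM:P2(v=30,ok=T), EMIT:-] out:P1(v=0); bubbles=2
Tick 6: [PARSE:-, VALIDATE:-, TRANSFORM:P3(v=0,ok=F), EMIT:P2(v=30,ok=T)] out:-; bubbles=2
Tick 7: [PARSE:-, VALIDATE:-, TRANSFORM:-, EMIT:P3(v=0,ok=F)] out:P2(v=30); bubbles=3
Tick 8: [PARSE:-, VALIDATE:-, TRANSFORM:-, EMIT:-] out:P3(v=0); bubbles=4
Total bubble-slots: 20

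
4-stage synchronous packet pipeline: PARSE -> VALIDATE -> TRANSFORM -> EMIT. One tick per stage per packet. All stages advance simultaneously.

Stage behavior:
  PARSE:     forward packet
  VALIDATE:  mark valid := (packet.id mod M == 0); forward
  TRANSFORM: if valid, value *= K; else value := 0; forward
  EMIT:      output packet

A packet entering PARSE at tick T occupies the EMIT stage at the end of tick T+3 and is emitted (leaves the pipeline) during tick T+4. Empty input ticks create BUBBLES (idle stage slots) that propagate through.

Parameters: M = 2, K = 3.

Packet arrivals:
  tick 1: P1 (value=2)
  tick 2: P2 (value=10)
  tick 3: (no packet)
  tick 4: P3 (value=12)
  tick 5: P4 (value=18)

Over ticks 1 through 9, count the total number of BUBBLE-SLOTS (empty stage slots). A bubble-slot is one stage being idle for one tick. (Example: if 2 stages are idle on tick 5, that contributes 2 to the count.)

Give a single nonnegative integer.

Tick 1: [PARSE:P1(v=2,ok=F), VALIDATE:-, TRANSFORM:-, EMIT:-] out:-; bubbles=3
Tick 2: [PARSE:P2(v=10,ok=F), VALIDATE:P1(v=2,ok=F), TRANSFORM:-, EMIT:-] out:-; bubbles=2
Tick 3: [PARSE:-, VALIDATE:P2(v=10,ok=T), TRANSFORM:P1(v=0,ok=F), EMIT:-] out:-; bubbles=2
Tick 4: [PARSE:P3(v=12,ok=F), VALIDATE:-, TRANSFORM:P2(v=30,ok=T), EMIT:P1(v=0,ok=F)] out:-; bubbles=1
Tick 5: [PARSE:P4(v=18,ok=F), VALIDATE:P3(v=12,ok=F), TRANSFORM:-, EMIT:P2(v=30,ok=T)] out:P1(v=0); bubbles=1
Tick 6: [PARSE:-, VALIDATE:P4(v=18,ok=T), TRANSFORM:P3(v=0,ok=F), EMIT:-] out:P2(v=30); bubbles=2
Tick 7: [PARSE:-, VALIDATE:-, TRANSFORM:P4(v=54,ok=T), EMIT:P3(v=0,ok=F)] out:-; bubbles=2
Tick 8: [PARSE:-, VALIDATE:-, TRANSFORM:-, EMIT:P4(v=54,ok=T)] out:P3(v=0); bubbles=3
Tick 9: [PARSE:-, VALIDATE:-, TRANSFORM:-, EMIT:-] out:P4(v=54); bubbles=4
Total bubble-slots: 20

Answer: 20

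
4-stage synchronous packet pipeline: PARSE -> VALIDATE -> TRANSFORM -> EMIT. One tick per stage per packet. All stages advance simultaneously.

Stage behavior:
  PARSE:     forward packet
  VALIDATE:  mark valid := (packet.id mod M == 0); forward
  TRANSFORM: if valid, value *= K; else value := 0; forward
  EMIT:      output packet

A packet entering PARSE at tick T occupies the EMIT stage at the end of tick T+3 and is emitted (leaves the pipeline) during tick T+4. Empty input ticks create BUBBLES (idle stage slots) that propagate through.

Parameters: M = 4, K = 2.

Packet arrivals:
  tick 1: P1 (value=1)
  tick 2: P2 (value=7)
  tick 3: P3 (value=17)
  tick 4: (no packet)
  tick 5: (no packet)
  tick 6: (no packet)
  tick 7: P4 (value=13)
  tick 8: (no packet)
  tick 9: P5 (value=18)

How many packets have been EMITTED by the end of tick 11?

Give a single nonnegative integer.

Tick 1: [PARSE:P1(v=1,ok=F), VALIDATE:-, TRANSFORM:-, EMIT:-] out:-; in:P1
Tick 2: [PARSE:P2(v=7,ok=F), VALIDATE:P1(v=1,ok=F), TRANSFORM:-, EMIT:-] out:-; in:P2
Tick 3: [PARSE:P3(v=17,ok=F), VALIDATE:P2(v=7,ok=F), TRANSFORM:P1(v=0,ok=F), EMIT:-] out:-; in:P3
Tick 4: [PARSE:-, VALIDATE:P3(v=17,ok=F), TRANSFORM:P2(v=0,ok=F), EMIT:P1(v=0,ok=F)] out:-; in:-
Tick 5: [PARSE:-, VALIDATE:-, TRANSFORM:P3(v=0,ok=F), EMIT:P2(v=0,ok=F)] out:P1(v=0); in:-
Tick 6: [PARSE:-, VALIDATE:-, TRANSFORM:-, EMIT:P3(v=0,ok=F)] out:P2(v=0); in:-
Tick 7: [PARSE:P4(v=13,ok=F), VALIDATE:-, TRANSFORM:-, EMIT:-] out:P3(v=0); in:P4
Tick 8: [PARSE:-, VALIDATE:P4(v=13,ok=T), TRANSFORM:-, EMIT:-] out:-; in:-
Tick 9: [PARSE:P5(v=18,ok=F), VALIDATE:-, TRANSFORM:P4(v=26,ok=T), EMIT:-] out:-; in:P5
Tick 10: [PARSE:-, VALIDATE:P5(v=18,ok=F), TRANSFORM:-, EMIT:P4(v=26,ok=T)] out:-; in:-
Tick 11: [PARSE:-, VALIDATE:-, TRANSFORM:P5(v=0,ok=F), EMIT:-] out:P4(v=26); in:-
Emitted by tick 11: ['P1', 'P2', 'P3', 'P4']

Answer: 4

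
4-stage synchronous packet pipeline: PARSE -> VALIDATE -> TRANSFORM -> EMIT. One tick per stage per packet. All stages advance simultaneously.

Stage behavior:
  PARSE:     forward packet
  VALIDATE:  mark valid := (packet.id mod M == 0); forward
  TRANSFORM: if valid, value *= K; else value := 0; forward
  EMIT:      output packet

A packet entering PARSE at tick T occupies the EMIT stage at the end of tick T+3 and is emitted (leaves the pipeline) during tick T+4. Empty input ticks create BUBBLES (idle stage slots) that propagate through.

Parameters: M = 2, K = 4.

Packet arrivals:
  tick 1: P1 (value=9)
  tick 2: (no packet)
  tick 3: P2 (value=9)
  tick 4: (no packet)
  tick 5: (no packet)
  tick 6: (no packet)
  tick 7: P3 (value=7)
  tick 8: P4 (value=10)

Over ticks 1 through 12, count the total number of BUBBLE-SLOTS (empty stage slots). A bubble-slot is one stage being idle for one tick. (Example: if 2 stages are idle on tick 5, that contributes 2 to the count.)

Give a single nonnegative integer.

Answer: 32

Derivation:
Tick 1: [PARSE:P1(v=9,ok=F), VALIDATE:-, TRANSFORM:-, EMIT:-] out:-; bubbles=3
Tick 2: [PARSE:-, VALIDATE:P1(v=9,ok=F), TRANSFORM:-, EMIT:-] out:-; bubbles=3
Tick 3: [PARSE:P2(v=9,ok=F), VALIDATE:-, TRANSFORM:P1(v=0,ok=F), EMIT:-] out:-; bubbles=2
Tick 4: [PARSE:-, VALIDATE:P2(v=9,ok=T), TRANSFORM:-, EMIT:P1(v=0,ok=F)] out:-; bubbles=2
Tick 5: [PARSE:-, VALIDATE:-, TRANSFORM:P2(v=36,ok=T), EMIT:-] out:P1(v=0); bubbles=3
Tick 6: [PARSE:-, VALIDATE:-, TRANSFORM:-, EMIT:P2(v=36,ok=T)] out:-; bubbles=3
Tick 7: [PARSE:P3(v=7,ok=F), VALIDATE:-, TRANSFORM:-, EMIT:-] out:P2(v=36); bubbles=3
Tick 8: [PARSE:P4(v=10,ok=F), VALIDATE:P3(v=7,ok=F), TRANSFORM:-, EMIT:-] out:-; bubbles=2
Tick 9: [PARSE:-, VALIDATE:P4(v=10,ok=T), TRANSFORM:P3(v=0,ok=F), EMIT:-] out:-; bubbles=2
Tick 10: [PARSE:-, VALIDATE:-, TRANSFORM:P4(v=40,ok=T), EMIT:P3(v=0,ok=F)] out:-; bubbles=2
Tick 11: [PARSE:-, VALIDATE:-, TRANSFORM:-, EMIT:P4(v=40,ok=T)] out:P3(v=0); bubbles=3
Tick 12: [PARSE:-, VALIDATE:-, TRANSFORM:-, EMIT:-] out:P4(v=40); bubbles=4
Total bubble-slots: 32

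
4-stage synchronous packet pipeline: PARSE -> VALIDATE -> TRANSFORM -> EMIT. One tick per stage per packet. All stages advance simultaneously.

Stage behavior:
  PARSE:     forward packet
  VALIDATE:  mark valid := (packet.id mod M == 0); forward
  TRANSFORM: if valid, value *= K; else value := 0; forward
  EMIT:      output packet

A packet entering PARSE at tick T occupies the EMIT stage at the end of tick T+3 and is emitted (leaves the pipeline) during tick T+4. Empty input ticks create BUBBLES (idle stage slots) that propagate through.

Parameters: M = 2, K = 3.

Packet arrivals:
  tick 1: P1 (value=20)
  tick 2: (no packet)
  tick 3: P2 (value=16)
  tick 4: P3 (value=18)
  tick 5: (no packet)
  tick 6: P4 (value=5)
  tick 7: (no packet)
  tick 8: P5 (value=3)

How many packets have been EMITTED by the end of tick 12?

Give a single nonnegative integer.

Tick 1: [PARSE:P1(v=20,ok=F), VALIDATE:-, TRANSFORM:-, EMIT:-] out:-; in:P1
Tick 2: [PARSE:-, VALIDATE:P1(v=20,ok=F), TRANSFORM:-, EMIT:-] out:-; in:-
Tick 3: [PARSE:P2(v=16,ok=F), VALIDATE:-, TRANSFORM:P1(v=0,ok=F), EMIT:-] out:-; in:P2
Tick 4: [PARSE:P3(v=18,ok=F), VALIDATE:P2(v=16,ok=T), TRANSFORM:-, EMIT:P1(v=0,ok=F)] out:-; in:P3
Tick 5: [PARSE:-, VALIDATE:P3(v=18,ok=F), TRANSFORM:P2(v=48,ok=T), EMIT:-] out:P1(v=0); in:-
Tick 6: [PARSE:P4(v=5,ok=F), VALIDATE:-, TRANSFORM:P3(v=0,ok=F), EMIT:P2(v=48,ok=T)] out:-; in:P4
Tick 7: [PARSE:-, VALIDATE:P4(v=5,ok=T), TRANSFORM:-, EMIT:P3(v=0,ok=F)] out:P2(v=48); in:-
Tick 8: [PARSE:P5(v=3,ok=F), VALIDATE:-, TRANSFORM:P4(v=15,ok=T), EMIT:-] out:P3(v=0); in:P5
Tick 9: [PARSE:-, VALIDATE:P5(v=3,ok=F), TRANSFORM:-, EMIT:P4(v=15,ok=T)] out:-; in:-
Tick 10: [PARSE:-, VALIDATE:-, TRANSFORM:P5(v=0,ok=F), EMIT:-] out:P4(v=15); in:-
Tick 11: [PARSE:-, VALIDATE:-, TRANSFORM:-, EMIT:P5(v=0,ok=F)] out:-; in:-
Tick 12: [PARSE:-, VALIDATE:-, TRANSFORM:-, EMIT:-] out:P5(v=0); in:-
Emitted by tick 12: ['P1', 'P2', 'P3', 'P4', 'P5']

Answer: 5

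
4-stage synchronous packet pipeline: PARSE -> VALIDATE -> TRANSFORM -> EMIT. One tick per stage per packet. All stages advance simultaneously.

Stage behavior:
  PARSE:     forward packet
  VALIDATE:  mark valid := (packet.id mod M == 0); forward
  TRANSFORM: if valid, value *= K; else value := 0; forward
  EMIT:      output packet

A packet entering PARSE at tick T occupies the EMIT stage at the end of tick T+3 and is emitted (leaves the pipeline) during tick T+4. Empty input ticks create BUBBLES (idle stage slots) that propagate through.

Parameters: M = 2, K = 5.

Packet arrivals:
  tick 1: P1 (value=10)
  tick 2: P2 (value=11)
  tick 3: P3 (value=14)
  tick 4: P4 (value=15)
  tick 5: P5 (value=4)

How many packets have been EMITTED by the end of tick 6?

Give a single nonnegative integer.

Tick 1: [PARSE:P1(v=10,ok=F), VALIDATE:-, TRANSFORM:-, EMIT:-] out:-; in:P1
Tick 2: [PARSE:P2(v=11,ok=F), VALIDATE:P1(v=10,ok=F), TRANSFORM:-, EMIT:-] out:-; in:P2
Tick 3: [PARSE:P3(v=14,ok=F), VALIDATE:P2(v=11,ok=T), TRANSFORM:P1(v=0,ok=F), EMIT:-] out:-; in:P3
Tick 4: [PARSE:P4(v=15,ok=F), VALIDATE:P3(v=14,ok=F), TRANSFORM:P2(v=55,ok=T), EMIT:P1(v=0,ok=F)] out:-; in:P4
Tick 5: [PARSE:P5(v=4,ok=F), VALIDATE:P4(v=15,ok=T), TRANSFORM:P3(v=0,ok=F), EMIT:P2(v=55,ok=T)] out:P1(v=0); in:P5
Tick 6: [PARSE:-, VALIDATE:P5(v=4,ok=F), TRANSFORM:P4(v=75,ok=T), EMIT:P3(v=0,ok=F)] out:P2(v=55); in:-
Emitted by tick 6: ['P1', 'P2']

Answer: 2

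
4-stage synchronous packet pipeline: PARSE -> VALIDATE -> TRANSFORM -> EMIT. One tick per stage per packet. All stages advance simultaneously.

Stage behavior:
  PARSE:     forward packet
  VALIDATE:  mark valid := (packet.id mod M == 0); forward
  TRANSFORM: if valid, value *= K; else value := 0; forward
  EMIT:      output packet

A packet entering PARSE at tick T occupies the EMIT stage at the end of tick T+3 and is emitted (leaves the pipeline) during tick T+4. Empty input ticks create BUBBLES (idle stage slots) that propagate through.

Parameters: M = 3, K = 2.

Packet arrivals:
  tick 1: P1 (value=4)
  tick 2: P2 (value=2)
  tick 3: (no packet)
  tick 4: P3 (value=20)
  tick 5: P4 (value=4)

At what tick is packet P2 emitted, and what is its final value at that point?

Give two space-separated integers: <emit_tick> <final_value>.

Tick 1: [PARSE:P1(v=4,ok=F), VALIDATE:-, TRANSFORM:-, EMIT:-] out:-; in:P1
Tick 2: [PARSE:P2(v=2,ok=F), VALIDATE:P1(v=4,ok=F), TRANSFORM:-, EMIT:-] out:-; in:P2
Tick 3: [PARSE:-, VALIDATE:P2(v=2,ok=F), TRANSFORM:P1(v=0,ok=F), EMIT:-] out:-; in:-
Tick 4: [PARSE:P3(v=20,ok=F), VALIDATE:-, TRANSFORM:P2(v=0,ok=F), EMIT:P1(v=0,ok=F)] out:-; in:P3
Tick 5: [PARSE:P4(v=4,ok=F), VALIDATE:P3(v=20,ok=T), TRANSFORM:-, EMIT:P2(v=0,ok=F)] out:P1(v=0); in:P4
Tick 6: [PARSE:-, VALIDATE:P4(v=4,ok=F), TRANSFORM:P3(v=40,ok=T), EMIT:-] out:P2(v=0); in:-
Tick 7: [PARSE:-, VALIDATE:-, TRANSFORM:P4(v=0,ok=F), EMIT:P3(v=40,ok=T)] out:-; in:-
Tick 8: [PARSE:-, VALIDATE:-, TRANSFORM:-, EMIT:P4(v=0,ok=F)] out:P3(v=40); in:-
Tick 9: [PARSE:-, VALIDATE:-, TRANSFORM:-, EMIT:-] out:P4(v=0); in:-
P2: arrives tick 2, valid=False (id=2, id%3=2), emit tick 6, final value 0

Answer: 6 0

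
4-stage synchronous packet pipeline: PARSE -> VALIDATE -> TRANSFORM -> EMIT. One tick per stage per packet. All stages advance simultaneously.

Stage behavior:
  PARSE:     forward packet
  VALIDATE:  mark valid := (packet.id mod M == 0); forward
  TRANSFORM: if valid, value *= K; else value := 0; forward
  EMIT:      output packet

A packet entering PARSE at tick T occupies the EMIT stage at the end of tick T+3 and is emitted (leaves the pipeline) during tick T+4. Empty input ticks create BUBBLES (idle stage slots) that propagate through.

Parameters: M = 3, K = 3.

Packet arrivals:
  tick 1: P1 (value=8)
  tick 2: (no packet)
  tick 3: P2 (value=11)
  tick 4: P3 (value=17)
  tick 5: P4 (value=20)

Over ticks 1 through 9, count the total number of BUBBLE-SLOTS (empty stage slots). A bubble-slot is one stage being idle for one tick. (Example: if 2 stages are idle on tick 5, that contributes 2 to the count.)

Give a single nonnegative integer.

Tick 1: [PARSE:P1(v=8,ok=F), VALIDATE:-, TRANSFORM:-, EMIT:-] out:-; bubbles=3
Tick 2: [PARSE:-, VALIDATE:P1(v=8,ok=F), TRANSFORM:-, EMIT:-] out:-; bubbles=3
Tick 3: [PARSE:P2(v=11,ok=F), VALIDATE:-, TRANSFORM:P1(v=0,ok=F), EMIT:-] out:-; bubbles=2
Tick 4: [PARSE:P3(v=17,ok=F), VALIDATE:P2(v=11,ok=F), TRANSFORM:-, EMIT:P1(v=0,ok=F)] out:-; bubbles=1
Tick 5: [PARSE:P4(v=20,ok=F), VALIDATE:P3(v=17,ok=T), TRANSFORM:P2(v=0,ok=F), EMIT:-] out:P1(v=0); bubbles=1
Tick 6: [PARSE:-, VALIDATE:P4(v=20,ok=F), TRANSFORM:P3(v=51,ok=T), EMIT:P2(v=0,ok=F)] out:-; bubbles=1
Tick 7: [PARSE:-, VALIDATE:-, TRANSFORM:P4(v=0,ok=F), EMIT:P3(v=51,ok=T)] out:P2(v=0); bubbles=2
Tick 8: [PARSE:-, VALIDATE:-, TRANSFORM:-, EMIT:P4(v=0,ok=F)] out:P3(v=51); bubbles=3
Tick 9: [PARSE:-, VALIDATE:-, TRANSFORM:-, EMIT:-] out:P4(v=0); bubbles=4
Total bubble-slots: 20

Answer: 20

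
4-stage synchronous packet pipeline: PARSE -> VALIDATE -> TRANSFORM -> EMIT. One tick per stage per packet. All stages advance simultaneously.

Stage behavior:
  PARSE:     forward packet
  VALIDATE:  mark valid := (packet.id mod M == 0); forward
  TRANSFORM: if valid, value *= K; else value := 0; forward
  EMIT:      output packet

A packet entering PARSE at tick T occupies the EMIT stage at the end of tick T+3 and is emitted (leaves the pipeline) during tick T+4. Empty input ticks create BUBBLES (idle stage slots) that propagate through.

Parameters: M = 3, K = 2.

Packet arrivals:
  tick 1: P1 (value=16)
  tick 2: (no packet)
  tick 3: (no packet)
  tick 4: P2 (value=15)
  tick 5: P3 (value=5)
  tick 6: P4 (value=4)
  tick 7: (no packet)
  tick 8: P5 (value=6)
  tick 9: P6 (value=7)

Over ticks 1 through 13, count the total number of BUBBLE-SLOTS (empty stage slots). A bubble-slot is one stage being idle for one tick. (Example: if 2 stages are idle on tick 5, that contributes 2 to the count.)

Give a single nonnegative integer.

Tick 1: [PARSE:P1(v=16,ok=F), VALIDATE:-, TRANSFORM:-, EMIT:-] out:-; bubbles=3
Tick 2: [PARSE:-, VALIDATE:P1(v=16,ok=F), TRANSFORM:-, EMIT:-] out:-; bubbles=3
Tick 3: [PARSE:-, VALIDATE:-, TRANSFORM:P1(v=0,ok=F), EMIT:-] out:-; bubbles=3
Tick 4: [PARSE:P2(v=15,ok=F), VALIDATE:-, TRANSFORM:-, EMIT:P1(v=0,ok=F)] out:-; bubbles=2
Tick 5: [PARSE:P3(v=5,ok=F), VALIDATE:P2(v=15,ok=F), TRANSFORM:-, EMIT:-] out:P1(v=0); bubbles=2
Tick 6: [PARSE:P4(v=4,ok=F), VALIDATE:P3(v=5,ok=T), TRANSFORM:P2(v=0,ok=F), EMIT:-] out:-; bubbles=1
Tick 7: [PARSE:-, VALIDATE:P4(v=4,ok=F), TRANSFORM:P3(v=10,ok=T), EMIT:P2(v=0,ok=F)] out:-; bubbles=1
Tick 8: [PARSE:P5(v=6,ok=F), VALIDATE:-, TRANSFORM:P4(v=0,ok=F), EMIT:P3(v=10,ok=T)] out:P2(v=0); bubbles=1
Tick 9: [PARSE:P6(v=7,ok=F), VALIDATE:P5(v=6,ok=F), TRANSFORM:-, EMIT:P4(v=0,ok=F)] out:P3(v=10); bubbles=1
Tick 10: [PARSE:-, VALIDATE:P6(v=7,ok=T), TRANSFORM:P5(v=0,ok=F), EMIT:-] out:P4(v=0); bubbles=2
Tick 11: [PARSE:-, VALIDATE:-, TRANSFORM:P6(v=14,ok=T), EMIT:P5(v=0,ok=F)] out:-; bubbles=2
Tick 12: [PARSE:-, VALIDATE:-, TRANSFORM:-, EMIT:P6(v=14,ok=T)] out:P5(v=0); bubbles=3
Tick 13: [PARSE:-, VALIDATE:-, TRANSFORM:-, EMIT:-] out:P6(v=14); bubbles=4
Total bubble-slots: 28

Answer: 28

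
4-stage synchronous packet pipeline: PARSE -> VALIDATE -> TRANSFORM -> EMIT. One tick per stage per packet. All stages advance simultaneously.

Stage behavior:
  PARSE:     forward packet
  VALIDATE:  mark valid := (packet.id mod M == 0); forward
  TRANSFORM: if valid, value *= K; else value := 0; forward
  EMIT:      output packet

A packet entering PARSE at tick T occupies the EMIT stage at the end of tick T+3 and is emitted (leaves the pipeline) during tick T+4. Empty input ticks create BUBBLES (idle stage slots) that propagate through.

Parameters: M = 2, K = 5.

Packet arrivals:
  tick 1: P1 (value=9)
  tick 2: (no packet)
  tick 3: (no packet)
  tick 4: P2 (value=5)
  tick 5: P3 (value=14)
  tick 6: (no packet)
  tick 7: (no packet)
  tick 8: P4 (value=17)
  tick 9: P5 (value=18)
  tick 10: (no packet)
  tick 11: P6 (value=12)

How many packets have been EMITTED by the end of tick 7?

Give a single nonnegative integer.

Answer: 1

Derivation:
Tick 1: [PARSE:P1(v=9,ok=F), VALIDATE:-, TRANSFORM:-, EMIT:-] out:-; in:P1
Tick 2: [PARSE:-, VALIDATE:P1(v=9,ok=F), TRANSFORM:-, EMIT:-] out:-; in:-
Tick 3: [PARSE:-, VALIDATE:-, TRANSFORM:P1(v=0,ok=F), EMIT:-] out:-; in:-
Tick 4: [PARSE:P2(v=5,ok=F), VALIDATE:-, TRANSFORM:-, EMIT:P1(v=0,ok=F)] out:-; in:P2
Tick 5: [PARSE:P3(v=14,ok=F), VALIDATE:P2(v=5,ok=T), TRANSFORM:-, EMIT:-] out:P1(v=0); in:P3
Tick 6: [PARSE:-, VALIDATE:P3(v=14,ok=F), TRANSFORM:P2(v=25,ok=T), EMIT:-] out:-; in:-
Tick 7: [PARSE:-, VALIDATE:-, TRANSFORM:P3(v=0,ok=F), EMIT:P2(v=25,ok=T)] out:-; in:-
Emitted by tick 7: ['P1']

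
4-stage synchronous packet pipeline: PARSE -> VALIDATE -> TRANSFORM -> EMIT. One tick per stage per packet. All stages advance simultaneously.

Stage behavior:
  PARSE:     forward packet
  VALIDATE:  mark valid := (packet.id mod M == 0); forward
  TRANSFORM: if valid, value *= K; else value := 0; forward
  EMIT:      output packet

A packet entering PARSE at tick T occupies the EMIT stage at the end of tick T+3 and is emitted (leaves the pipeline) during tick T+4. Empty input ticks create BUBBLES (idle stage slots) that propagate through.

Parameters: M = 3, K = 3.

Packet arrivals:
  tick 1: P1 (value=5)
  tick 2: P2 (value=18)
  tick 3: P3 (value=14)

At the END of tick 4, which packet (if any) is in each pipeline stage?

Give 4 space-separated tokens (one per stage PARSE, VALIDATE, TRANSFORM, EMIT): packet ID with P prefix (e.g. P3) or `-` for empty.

Answer: - P3 P2 P1

Derivation:
Tick 1: [PARSE:P1(v=5,ok=F), VALIDATE:-, TRANSFORM:-, EMIT:-] out:-; in:P1
Tick 2: [PARSE:P2(v=18,ok=F), VALIDATE:P1(v=5,ok=F), TRANSFORM:-, EMIT:-] out:-; in:P2
Tick 3: [PARSE:P3(v=14,ok=F), VALIDATE:P2(v=18,ok=F), TRANSFORM:P1(v=0,ok=F), EMIT:-] out:-; in:P3
Tick 4: [PARSE:-, VALIDATE:P3(v=14,ok=T), TRANSFORM:P2(v=0,ok=F), EMIT:P1(v=0,ok=F)] out:-; in:-
At end of tick 4: ['-', 'P3', 'P2', 'P1']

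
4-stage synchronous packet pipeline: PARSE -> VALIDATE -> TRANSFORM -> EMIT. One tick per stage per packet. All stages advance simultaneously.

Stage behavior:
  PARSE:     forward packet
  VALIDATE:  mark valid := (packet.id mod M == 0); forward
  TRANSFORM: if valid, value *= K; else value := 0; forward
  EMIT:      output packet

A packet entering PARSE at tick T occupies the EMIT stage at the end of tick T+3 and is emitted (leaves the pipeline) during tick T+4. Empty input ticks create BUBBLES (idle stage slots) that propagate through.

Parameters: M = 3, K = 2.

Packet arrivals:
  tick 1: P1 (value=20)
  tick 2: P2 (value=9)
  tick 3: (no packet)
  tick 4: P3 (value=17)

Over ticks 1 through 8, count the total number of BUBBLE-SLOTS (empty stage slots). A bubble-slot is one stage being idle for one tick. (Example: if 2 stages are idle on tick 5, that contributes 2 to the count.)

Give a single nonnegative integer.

Answer: 20

Derivation:
Tick 1: [PARSE:P1(v=20,ok=F), VALIDATE:-, TRANSFORM:-, EMIT:-] out:-; bubbles=3
Tick 2: [PARSE:P2(v=9,ok=F), VALIDATE:P1(v=20,ok=F), TRANSFORM:-, EMIT:-] out:-; bubbles=2
Tick 3: [PARSE:-, VALIDATE:P2(v=9,ok=F), TRANSFORM:P1(v=0,ok=F), EMIT:-] out:-; bubbles=2
Tick 4: [PARSE:P3(v=17,ok=F), VALIDATE:-, TRANSFORM:P2(v=0,ok=F), EMIT:P1(v=0,ok=F)] out:-; bubbles=1
Tick 5: [PARSE:-, VALIDATE:P3(v=17,ok=T), TRANSFORM:-, EMIT:P2(v=0,ok=F)] out:P1(v=0); bubbles=2
Tick 6: [PARSE:-, VALIDATE:-, TRANSFORM:P3(v=34,ok=T), EMIT:-] out:P2(v=0); bubbles=3
Tick 7: [PARSE:-, VALIDATE:-, TRANSFORM:-, EMIT:P3(v=34,ok=T)] out:-; bubbles=3
Tick 8: [PARSE:-, VALIDATE:-, TRANSFORM:-, EMIT:-] out:P3(v=34); bubbles=4
Total bubble-slots: 20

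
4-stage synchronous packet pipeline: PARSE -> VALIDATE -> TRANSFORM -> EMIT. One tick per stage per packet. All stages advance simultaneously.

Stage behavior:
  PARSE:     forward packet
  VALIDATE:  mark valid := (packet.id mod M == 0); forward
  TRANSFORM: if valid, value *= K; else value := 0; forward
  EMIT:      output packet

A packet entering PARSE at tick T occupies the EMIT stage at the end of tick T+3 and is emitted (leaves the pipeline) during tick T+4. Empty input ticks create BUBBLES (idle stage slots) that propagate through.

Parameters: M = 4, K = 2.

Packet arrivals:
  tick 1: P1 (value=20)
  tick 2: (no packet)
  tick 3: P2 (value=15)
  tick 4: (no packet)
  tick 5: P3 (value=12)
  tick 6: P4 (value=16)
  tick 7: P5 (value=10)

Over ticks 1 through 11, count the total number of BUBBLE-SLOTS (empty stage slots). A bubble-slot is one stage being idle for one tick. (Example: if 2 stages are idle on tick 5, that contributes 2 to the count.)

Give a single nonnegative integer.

Answer: 24

Derivation:
Tick 1: [PARSE:P1(v=20,ok=F), VALIDATE:-, TRANSFORM:-, EMIT:-] out:-; bubbles=3
Tick 2: [PARSE:-, VALIDATE:P1(v=20,ok=F), TRANSFORM:-, EMIT:-] out:-; bubbles=3
Tick 3: [PARSE:P2(v=15,ok=F), VALIDATE:-, TRANSFORM:P1(v=0,ok=F), EMIT:-] out:-; bubbles=2
Tick 4: [PARSE:-, VALIDATE:P2(v=15,ok=F), TRANSFORM:-, EMIT:P1(v=0,ok=F)] out:-; bubbles=2
Tick 5: [PARSE:P3(v=12,ok=F), VALIDATE:-, TRANSFORM:P2(v=0,ok=F), EMIT:-] out:P1(v=0); bubbles=2
Tick 6: [PARSE:P4(v=16,ok=F), VALIDATE:P3(v=12,ok=F), TRANSFORM:-, EMIT:P2(v=0,ok=F)] out:-; bubbles=1
Tick 7: [PARSE:P5(v=10,ok=F), VALIDATE:P4(v=16,ok=T), TRANSFORM:P3(v=0,ok=F), EMIT:-] out:P2(v=0); bubbles=1
Tick 8: [PARSE:-, VALIDATE:P5(v=10,ok=F), TRANSFORM:P4(v=32,ok=T), EMIT:P3(v=0,ok=F)] out:-; bubbles=1
Tick 9: [PARSE:-, VALIDATE:-, TRANSFORM:P5(v=0,ok=F), EMIT:P4(v=32,ok=T)] out:P3(v=0); bubbles=2
Tick 10: [PARSE:-, VALIDATE:-, TRANSFORM:-, EMIT:P5(v=0,ok=F)] out:P4(v=32); bubbles=3
Tick 11: [PARSE:-, VALIDATE:-, TRANSFORM:-, EMIT:-] out:P5(v=0); bubbles=4
Total bubble-slots: 24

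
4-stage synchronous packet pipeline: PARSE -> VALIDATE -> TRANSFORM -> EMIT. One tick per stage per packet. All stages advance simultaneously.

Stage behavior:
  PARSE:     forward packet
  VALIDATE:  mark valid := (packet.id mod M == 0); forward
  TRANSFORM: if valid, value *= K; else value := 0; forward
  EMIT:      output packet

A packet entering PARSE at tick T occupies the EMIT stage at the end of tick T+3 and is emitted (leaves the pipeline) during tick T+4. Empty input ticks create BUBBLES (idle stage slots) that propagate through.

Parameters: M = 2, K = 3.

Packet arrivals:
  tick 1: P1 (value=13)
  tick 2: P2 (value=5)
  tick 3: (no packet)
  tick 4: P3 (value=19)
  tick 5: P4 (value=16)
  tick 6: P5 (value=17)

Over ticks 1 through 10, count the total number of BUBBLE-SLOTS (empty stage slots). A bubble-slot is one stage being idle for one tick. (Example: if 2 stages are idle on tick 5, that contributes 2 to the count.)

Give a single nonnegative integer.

Tick 1: [PARSE:P1(v=13,ok=F), VALIDATE:-, TRANSFORM:-, EMIT:-] out:-; bubbles=3
Tick 2: [PARSE:P2(v=5,ok=F), VALIDATE:P1(v=13,ok=F), TRANSFORM:-, EMIT:-] out:-; bubbles=2
Tick 3: [PARSE:-, VALIDATE:P2(v=5,ok=T), TRANSFORM:P1(v=0,ok=F), EMIT:-] out:-; bubbles=2
Tick 4: [PARSE:P3(v=19,ok=F), VALIDATE:-, TRANSFORM:P2(v=15,ok=T), EMIT:P1(v=0,ok=F)] out:-; bubbles=1
Tick 5: [PARSE:P4(v=16,ok=F), VALIDATE:P3(v=19,ok=F), TRANSFORM:-, EMIT:P2(v=15,ok=T)] out:P1(v=0); bubbles=1
Tick 6: [PARSE:P5(v=17,ok=F), VALIDATE:P4(v=16,ok=T), TRANSFORM:P3(v=0,ok=F), EMIT:-] out:P2(v=15); bubbles=1
Tick 7: [PARSE:-, VALIDATE:P5(v=17,ok=F), TRANSFORM:P4(v=48,ok=T), EMIT:P3(v=0,ok=F)] out:-; bubbles=1
Tick 8: [PARSE:-, VALIDATE:-, TRANSFORM:P5(v=0,ok=F), EMIT:P4(v=48,ok=T)] out:P3(v=0); bubbles=2
Tick 9: [PARSE:-, VALIDATE:-, TRANSFORM:-, EMIT:P5(v=0,ok=F)] out:P4(v=48); bubbles=3
Tick 10: [PARSE:-, VALIDATE:-, TRANSFORM:-, EMIT:-] out:P5(v=0); bubbles=4
Total bubble-slots: 20

Answer: 20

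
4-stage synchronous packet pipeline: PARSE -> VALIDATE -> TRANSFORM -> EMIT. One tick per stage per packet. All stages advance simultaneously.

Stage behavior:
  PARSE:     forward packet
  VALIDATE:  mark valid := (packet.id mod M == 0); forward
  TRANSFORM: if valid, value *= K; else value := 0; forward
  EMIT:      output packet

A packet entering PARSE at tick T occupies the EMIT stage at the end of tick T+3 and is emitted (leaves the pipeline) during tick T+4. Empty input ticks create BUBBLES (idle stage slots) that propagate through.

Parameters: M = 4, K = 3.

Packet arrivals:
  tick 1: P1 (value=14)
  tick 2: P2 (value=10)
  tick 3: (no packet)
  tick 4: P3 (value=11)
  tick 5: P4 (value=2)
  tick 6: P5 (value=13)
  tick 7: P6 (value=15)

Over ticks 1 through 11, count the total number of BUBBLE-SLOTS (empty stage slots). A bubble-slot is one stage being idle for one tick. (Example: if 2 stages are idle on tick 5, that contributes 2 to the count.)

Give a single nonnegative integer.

Tick 1: [PARSE:P1(v=14,ok=F), VALIDATE:-, TRANSFORM:-, EMIT:-] out:-; bubbles=3
Tick 2: [PARSE:P2(v=10,ok=F), VALIDATE:P1(v=14,ok=F), TRANSFORM:-, EMIT:-] out:-; bubbles=2
Tick 3: [PARSE:-, VALIDATE:P2(v=10,ok=F), TRANSFORM:P1(v=0,ok=F), EMIT:-] out:-; bubbles=2
Tick 4: [PARSE:P3(v=11,ok=F), VALIDATE:-, TRANSFORM:P2(v=0,ok=F), EMIT:P1(v=0,ok=F)] out:-; bubbles=1
Tick 5: [PARSE:P4(v=2,ok=F), VALIDATE:P3(v=11,ok=F), TRANSFORM:-, EMIT:P2(v=0,ok=F)] out:P1(v=0); bubbles=1
Tick 6: [PARSE:P5(v=13,ok=F), VALIDATE:P4(v=2,ok=T), TRANSFORM:P3(v=0,ok=F), EMIT:-] out:P2(v=0); bubbles=1
Tick 7: [PARSE:P6(v=15,ok=F), VALIDATE:P5(v=13,ok=F), TRANSFORM:P4(v=6,ok=T), EMIT:P3(v=0,ok=F)] out:-; bubbles=0
Tick 8: [PARSE:-, VALIDATE:P6(v=15,ok=F), TRANSFORM:P5(v=0,ok=F), EMIT:P4(v=6,ok=T)] out:P3(v=0); bubbles=1
Tick 9: [PARSE:-, VALIDATE:-, TRANSFORM:P6(v=0,ok=F), EMIT:P5(v=0,ok=F)] out:P4(v=6); bubbles=2
Tick 10: [PARSE:-, VALIDATE:-, TRANSFORM:-, EMIT:P6(v=0,ok=F)] out:P5(v=0); bubbles=3
Tick 11: [PARSE:-, VALIDATE:-, TRANSFORM:-, EMIT:-] out:P6(v=0); bubbles=4
Total bubble-slots: 20

Answer: 20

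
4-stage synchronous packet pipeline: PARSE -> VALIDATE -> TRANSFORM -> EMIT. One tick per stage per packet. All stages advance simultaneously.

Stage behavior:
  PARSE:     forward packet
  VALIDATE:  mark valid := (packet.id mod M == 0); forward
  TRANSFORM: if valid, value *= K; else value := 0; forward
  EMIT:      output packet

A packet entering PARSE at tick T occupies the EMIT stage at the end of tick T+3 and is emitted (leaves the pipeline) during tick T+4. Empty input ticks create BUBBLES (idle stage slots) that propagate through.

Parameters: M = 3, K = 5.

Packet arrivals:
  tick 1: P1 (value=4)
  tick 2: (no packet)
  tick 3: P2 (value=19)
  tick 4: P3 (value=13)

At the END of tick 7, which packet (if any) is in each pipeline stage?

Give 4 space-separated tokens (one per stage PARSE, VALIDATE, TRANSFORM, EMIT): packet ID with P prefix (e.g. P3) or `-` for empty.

Tick 1: [PARSE:P1(v=4,ok=F), VALIDATE:-, TRANSFORM:-, EMIT:-] out:-; in:P1
Tick 2: [PARSE:-, VALIDATE:P1(v=4,ok=F), TRANSFORM:-, EMIT:-] out:-; in:-
Tick 3: [PARSE:P2(v=19,ok=F), VALIDATE:-, TRANSFORM:P1(v=0,ok=F), EMIT:-] out:-; in:P2
Tick 4: [PARSE:P3(v=13,ok=F), VALIDATE:P2(v=19,ok=F), TRANSFORM:-, EMIT:P1(v=0,ok=F)] out:-; in:P3
Tick 5: [PARSE:-, VALIDATE:P3(v=13,ok=T), TRANSFORM:P2(v=0,ok=F), EMIT:-] out:P1(v=0); in:-
Tick 6: [PARSE:-, VALIDATE:-, TRANSFORM:P3(v=65,ok=T), EMIT:P2(v=0,ok=F)] out:-; in:-
Tick 7: [PARSE:-, VALIDATE:-, TRANSFORM:-, EMIT:P3(v=65,ok=T)] out:P2(v=0); in:-
At end of tick 7: ['-', '-', '-', 'P3']

Answer: - - - P3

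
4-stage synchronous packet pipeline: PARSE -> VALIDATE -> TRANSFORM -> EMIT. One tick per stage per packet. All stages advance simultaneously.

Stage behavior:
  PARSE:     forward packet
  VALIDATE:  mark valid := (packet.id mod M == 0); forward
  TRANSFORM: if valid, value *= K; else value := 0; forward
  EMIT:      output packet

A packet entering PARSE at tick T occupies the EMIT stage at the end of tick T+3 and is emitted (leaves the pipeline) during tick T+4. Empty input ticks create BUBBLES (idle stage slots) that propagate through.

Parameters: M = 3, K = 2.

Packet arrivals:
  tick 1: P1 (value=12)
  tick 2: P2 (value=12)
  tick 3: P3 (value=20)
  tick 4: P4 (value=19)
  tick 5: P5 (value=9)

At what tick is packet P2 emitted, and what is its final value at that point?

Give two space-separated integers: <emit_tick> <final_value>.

Tick 1: [PARSE:P1(v=12,ok=F), VALIDATE:-, TRANSFORM:-, EMIT:-] out:-; in:P1
Tick 2: [PARSE:P2(v=12,ok=F), VALIDATE:P1(v=12,ok=F), TRANSFORM:-, EMIT:-] out:-; in:P2
Tick 3: [PARSE:P3(v=20,ok=F), VALIDATE:P2(v=12,ok=F), TRANSFORM:P1(v=0,ok=F), EMIT:-] out:-; in:P3
Tick 4: [PARSE:P4(v=19,ok=F), VALIDATE:P3(v=20,ok=T), TRANSFORM:P2(v=0,ok=F), EMIT:P1(v=0,ok=F)] out:-; in:P4
Tick 5: [PARSE:P5(v=9,ok=F), VALIDATE:P4(v=19,ok=F), TRANSFORM:P3(v=40,ok=T), EMIT:P2(v=0,ok=F)] out:P1(v=0); in:P5
Tick 6: [PARSE:-, VALIDATE:P5(v=9,ok=F), TRANSFORM:P4(v=0,ok=F), EMIT:P3(v=40,ok=T)] out:P2(v=0); in:-
Tick 7: [PARSE:-, VALIDATE:-, TRANSFORM:P5(v=0,ok=F), EMIT:P4(v=0,ok=F)] out:P3(v=40); in:-
Tick 8: [PARSE:-, VALIDATE:-, TRANSFORM:-, EMIT:P5(v=0,ok=F)] out:P4(v=0); in:-
Tick 9: [PARSE:-, VALIDATE:-, TRANSFORM:-, EMIT:-] out:P5(v=0); in:-
P2: arrives tick 2, valid=False (id=2, id%3=2), emit tick 6, final value 0

Answer: 6 0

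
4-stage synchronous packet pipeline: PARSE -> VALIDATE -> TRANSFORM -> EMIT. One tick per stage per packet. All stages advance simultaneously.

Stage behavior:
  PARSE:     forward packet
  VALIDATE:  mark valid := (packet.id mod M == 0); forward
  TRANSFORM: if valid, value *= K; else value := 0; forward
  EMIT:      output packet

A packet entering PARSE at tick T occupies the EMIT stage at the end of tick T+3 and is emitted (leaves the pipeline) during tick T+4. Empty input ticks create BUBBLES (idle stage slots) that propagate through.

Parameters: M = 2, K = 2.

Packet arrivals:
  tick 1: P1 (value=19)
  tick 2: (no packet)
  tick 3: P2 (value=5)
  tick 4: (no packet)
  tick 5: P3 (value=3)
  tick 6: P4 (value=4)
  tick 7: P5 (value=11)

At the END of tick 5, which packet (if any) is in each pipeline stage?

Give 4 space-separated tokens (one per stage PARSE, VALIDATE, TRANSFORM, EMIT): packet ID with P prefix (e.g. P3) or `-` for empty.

Answer: P3 - P2 -

Derivation:
Tick 1: [PARSE:P1(v=19,ok=F), VALIDATE:-, TRANSFORM:-, EMIT:-] out:-; in:P1
Tick 2: [PARSE:-, VALIDATE:P1(v=19,ok=F), TRANSFORM:-, EMIT:-] out:-; in:-
Tick 3: [PARSE:P2(v=5,ok=F), VALIDATE:-, TRANSFORM:P1(v=0,ok=F), EMIT:-] out:-; in:P2
Tick 4: [PARSE:-, VALIDATE:P2(v=5,ok=T), TRANSFORM:-, EMIT:P1(v=0,ok=F)] out:-; in:-
Tick 5: [PARSE:P3(v=3,ok=F), VALIDATE:-, TRANSFORM:P2(v=10,ok=T), EMIT:-] out:P1(v=0); in:P3
At end of tick 5: ['P3', '-', 'P2', '-']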